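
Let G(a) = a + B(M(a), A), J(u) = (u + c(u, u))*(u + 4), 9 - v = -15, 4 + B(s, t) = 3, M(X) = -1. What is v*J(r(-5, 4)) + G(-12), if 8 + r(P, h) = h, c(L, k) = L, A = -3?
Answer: -13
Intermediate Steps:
B(s, t) = -1 (B(s, t) = -4 + 3 = -1)
r(P, h) = -8 + h
v = 24 (v = 9 - 1*(-15) = 9 + 15 = 24)
J(u) = 2*u*(4 + u) (J(u) = (u + u)*(u + 4) = (2*u)*(4 + u) = 2*u*(4 + u))
G(a) = -1 + a (G(a) = a - 1 = -1 + a)
v*J(r(-5, 4)) + G(-12) = 24*(2*(-8 + 4)*(4 + (-8 + 4))) + (-1 - 12) = 24*(2*(-4)*(4 - 4)) - 13 = 24*(2*(-4)*0) - 13 = 24*0 - 13 = 0 - 13 = -13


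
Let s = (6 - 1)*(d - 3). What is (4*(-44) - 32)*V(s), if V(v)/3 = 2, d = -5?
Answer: -1248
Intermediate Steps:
s = -40 (s = (6 - 1)*(-5 - 3) = 5*(-8) = -40)
V(v) = 6 (V(v) = 3*2 = 6)
(4*(-44) - 32)*V(s) = (4*(-44) - 32)*6 = (-176 - 32)*6 = -208*6 = -1248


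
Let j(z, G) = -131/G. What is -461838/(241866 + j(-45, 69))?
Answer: -31866822/16688623 ≈ -1.9095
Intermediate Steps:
-461838/(241866 + j(-45, 69)) = -461838/(241866 - 131/69) = -461838/16688623/69 = -461838*69/16688623 = -31866822/16688623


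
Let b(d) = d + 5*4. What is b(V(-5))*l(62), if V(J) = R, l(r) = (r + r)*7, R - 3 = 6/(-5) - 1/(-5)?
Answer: 19096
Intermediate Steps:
R = 2 (R = 3 + (6/(-5) - 1/(-5)) = 3 + (6*(-⅕) - 1*(-⅕)) = 3 + (-6/5 + ⅕) = 3 - 1 = 2)
l(r) = 14*r (l(r) = (2*r)*7 = 14*r)
V(J) = 2
b(d) = 20 + d (b(d) = d + 20 = 20 + d)
b(V(-5))*l(62) = (20 + 2)*(14*62) = 22*868 = 19096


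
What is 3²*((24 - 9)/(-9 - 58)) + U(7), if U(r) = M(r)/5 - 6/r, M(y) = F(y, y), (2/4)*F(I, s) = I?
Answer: -169/2345 ≈ -0.072068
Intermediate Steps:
F(I, s) = 2*I
M(y) = 2*y
U(r) = -6/r + 2*r/5 (U(r) = (2*r)/5 - 6/r = (2*r)*(⅕) - 6/r = 2*r/5 - 6/r = -6/r + 2*r/5)
3²*((24 - 9)/(-9 - 58)) + U(7) = 3²*((24 - 9)/(-9 - 58)) + (-6/7 + (⅖)*7) = 9*(15/(-67)) + (-6*⅐ + 14/5) = 9*(15*(-1/67)) + (-6/7 + 14/5) = 9*(-15/67) + 68/35 = -135/67 + 68/35 = -169/2345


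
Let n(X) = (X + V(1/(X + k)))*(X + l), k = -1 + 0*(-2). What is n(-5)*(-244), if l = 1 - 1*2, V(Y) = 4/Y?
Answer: -42456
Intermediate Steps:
k = -1 (k = -1 + 0 = -1)
l = -1 (l = 1 - 2 = -1)
n(X) = (-1 + X)*(-4 + 5*X) (n(X) = (X + 4/(1/(X - 1)))*(X - 1) = (X + 4/(1/(-1 + X)))*(-1 + X) = (X + 4*(-1 + X))*(-1 + X) = (X + (-4 + 4*X))*(-1 + X) = (-4 + 5*X)*(-1 + X) = (-1 + X)*(-4 + 5*X))
n(-5)*(-244) = (4 - 9*(-5) + 5*(-5)²)*(-244) = (4 + 45 + 5*25)*(-244) = (4 + 45 + 125)*(-244) = 174*(-244) = -42456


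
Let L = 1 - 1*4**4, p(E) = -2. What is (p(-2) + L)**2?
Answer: 66049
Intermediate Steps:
L = -255 (L = 1 - 1*256 = 1 - 256 = -255)
(p(-2) + L)**2 = (-2 - 255)**2 = (-257)**2 = 66049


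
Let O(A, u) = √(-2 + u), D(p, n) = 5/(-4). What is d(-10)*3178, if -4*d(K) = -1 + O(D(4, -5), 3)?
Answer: 0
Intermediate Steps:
D(p, n) = -5/4 (D(p, n) = 5*(-¼) = -5/4)
d(K) = 0 (d(K) = -(-1 + √(-2 + 3))/4 = -(-1 + √1)/4 = -(-1 + 1)/4 = -¼*0 = 0)
d(-10)*3178 = 0*3178 = 0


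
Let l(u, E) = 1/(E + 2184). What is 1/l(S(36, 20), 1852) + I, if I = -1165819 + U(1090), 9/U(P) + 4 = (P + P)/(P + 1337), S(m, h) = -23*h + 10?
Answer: -8745924267/7528 ≈ -1.1618e+6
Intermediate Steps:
S(m, h) = 10 - 23*h
U(P) = 9/(-4 + 2*P/(1337 + P)) (U(P) = 9/(-4 + (P + P)/(P + 1337)) = 9/(-4 + (2*P)/(1337 + P)) = 9/(-4 + 2*P/(1337 + P)))
l(u, E) = 1/(2184 + E)
I = -8776307275/7528 (I = -1165819 + 9*(-1337 - 1*1090)/(2*(2674 + 1090)) = -1165819 + (9/2)*(-1337 - 1090)/3764 = -1165819 + (9/2)*(1/3764)*(-2427) = -1165819 - 21843/7528 = -8776307275/7528 ≈ -1.1658e+6)
1/l(S(36, 20), 1852) + I = 1/(1/(2184 + 1852)) - 8776307275/7528 = 1/(1/4036) - 8776307275/7528 = 4036 - 8776307275/7528 = -8745924267/7528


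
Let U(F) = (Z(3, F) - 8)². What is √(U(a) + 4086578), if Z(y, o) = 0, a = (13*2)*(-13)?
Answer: √4086642 ≈ 2021.5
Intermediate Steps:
a = -338 (a = 26*(-13) = -338)
U(F) = 64 (U(F) = (0 - 8)² = (-8)² = 64)
√(U(a) + 4086578) = √(64 + 4086578) = √4086642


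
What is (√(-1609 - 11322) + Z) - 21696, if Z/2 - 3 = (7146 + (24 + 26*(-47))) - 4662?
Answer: -19118 + I*√12931 ≈ -19118.0 + 113.71*I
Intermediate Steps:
Z = 2578 (Z = 6 + 2*((7146 + (24 + 26*(-47))) - 4662) = 6 + 2*((7146 + (24 - 1222)) - 4662) = 6 + 2*((7146 - 1198) - 4662) = 6 + 2*(5948 - 4662) = 6 + 2*1286 = 6 + 2572 = 2578)
(√(-1609 - 11322) + Z) - 21696 = (√(-1609 - 11322) + 2578) - 21696 = (√(-12931) + 2578) - 21696 = (I*√12931 + 2578) - 21696 = (2578 + I*√12931) - 21696 = -19118 + I*√12931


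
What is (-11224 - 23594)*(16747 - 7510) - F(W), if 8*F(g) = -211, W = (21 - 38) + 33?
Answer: -2572910717/8 ≈ -3.2161e+8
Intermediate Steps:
W = 16 (W = -17 + 33 = 16)
F(g) = -211/8 (F(g) = (1/8)*(-211) = -211/8)
(-11224 - 23594)*(16747 - 7510) - F(W) = (-11224 - 23594)*(16747 - 7510) - 1*(-211/8) = -34818*9237 + 211/8 = -321613866 + 211/8 = -2572910717/8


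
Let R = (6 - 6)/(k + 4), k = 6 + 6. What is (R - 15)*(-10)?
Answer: 150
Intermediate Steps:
k = 12
R = 0 (R = (6 - 6)/(12 + 4) = 0/16 = 0*(1/16) = 0)
(R - 15)*(-10) = (0 - 15)*(-10) = -15*(-10) = 150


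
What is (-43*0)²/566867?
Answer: 0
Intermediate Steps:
(-43*0)²/566867 = 0²*(1/566867) = 0*(1/566867) = 0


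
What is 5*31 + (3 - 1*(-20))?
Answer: 178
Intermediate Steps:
5*31 + (3 - 1*(-20)) = 155 + (3 + 20) = 155 + 23 = 178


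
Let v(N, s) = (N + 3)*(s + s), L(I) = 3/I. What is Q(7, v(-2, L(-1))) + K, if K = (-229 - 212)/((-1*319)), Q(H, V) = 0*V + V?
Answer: -1473/319 ≈ -4.6176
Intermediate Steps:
v(N, s) = 2*s*(3 + N) (v(N, s) = (3 + N)*(2*s) = 2*s*(3 + N))
Q(H, V) = V (Q(H, V) = 0 + V = V)
K = 441/319 (K = -441/(-319) = -441*(-1/319) = 441/319 ≈ 1.3824)
Q(7, v(-2, L(-1))) + K = 2*(3/(-1))*(3 - 2) + 441/319 = 2*(3*(-1))*1 + 441/319 = 2*(-3)*1 + 441/319 = -6 + 441/319 = -1473/319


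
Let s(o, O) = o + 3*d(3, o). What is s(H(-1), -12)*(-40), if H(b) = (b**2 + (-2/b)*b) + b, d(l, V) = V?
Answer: 320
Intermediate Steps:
H(b) = -2 + b + b**2 (H(b) = (b**2 - 2) + b = (-2 + b**2) + b = -2 + b + b**2)
s(o, O) = 4*o (s(o, O) = o + 3*o = 4*o)
s(H(-1), -12)*(-40) = (4*(-2 - 1 + (-1)**2))*(-40) = (4*(-2 - 1 + 1))*(-40) = (4*(-2))*(-40) = -8*(-40) = 320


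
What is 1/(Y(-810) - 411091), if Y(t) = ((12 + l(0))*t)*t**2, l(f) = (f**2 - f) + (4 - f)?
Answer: -1/8503467091 ≈ -1.1760e-10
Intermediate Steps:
l(f) = 4 + f**2 - 2*f
Y(t) = 16*t**3 (Y(t) = ((12 + (4 + 0**2 - 2*0))*t)*t**2 = ((12 + (4 + 0 + 0))*t)*t**2 = ((12 + 4)*t)*t**2 = (16*t)*t**2 = 16*t**3)
1/(Y(-810) - 411091) = 1/(16*(-810)**3 - 411091) = 1/(16*(-531441000) - 411091) = 1/(-8503056000 - 411091) = 1/(-8503467091) = -1/8503467091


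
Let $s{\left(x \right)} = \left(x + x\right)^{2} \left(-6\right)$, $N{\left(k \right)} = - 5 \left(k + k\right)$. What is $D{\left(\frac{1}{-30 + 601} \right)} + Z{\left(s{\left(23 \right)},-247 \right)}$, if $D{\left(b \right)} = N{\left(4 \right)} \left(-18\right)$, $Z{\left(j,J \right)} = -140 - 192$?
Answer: $388$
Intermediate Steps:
$N{\left(k \right)} = - 10 k$ ($N{\left(k \right)} = - 5 \cdot 2 k = - 10 k$)
$s{\left(x \right)} = - 24 x^{2}$ ($s{\left(x \right)} = \left(2 x\right)^{2} \left(-6\right) = 4 x^{2} \left(-6\right) = - 24 x^{2}$)
$Z{\left(j,J \right)} = -332$ ($Z{\left(j,J \right)} = -140 - 192 = -332$)
$D{\left(b \right)} = 720$ ($D{\left(b \right)} = \left(-10\right) 4 \left(-18\right) = \left(-40\right) \left(-18\right) = 720$)
$D{\left(\frac{1}{-30 + 601} \right)} + Z{\left(s{\left(23 \right)},-247 \right)} = 720 - 332 = 388$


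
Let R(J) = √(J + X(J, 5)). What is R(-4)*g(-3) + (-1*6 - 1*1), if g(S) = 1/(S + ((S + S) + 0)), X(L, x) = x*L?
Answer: -7 - 2*I*√6/9 ≈ -7.0 - 0.54433*I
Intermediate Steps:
X(L, x) = L*x
R(J) = √6*√J (R(J) = √(J + J*5) = √(J + 5*J) = √(6*J) = √6*√J)
g(S) = 1/(3*S) (g(S) = 1/(S + (2*S + 0)) = 1/(S + 2*S) = 1/(3*S))
R(-4)*g(-3) + (-1*6 - 1*1) = (√6*√(-4))*((⅓)/(-3)) + (-1*6 - 1*1) = (√6*(2*I))*((⅓)*(-⅓)) + (-6 - 1) = (2*I*√6)*(-⅑) - 7 = -2*I*√6/9 - 7 = -7 - 2*I*√6/9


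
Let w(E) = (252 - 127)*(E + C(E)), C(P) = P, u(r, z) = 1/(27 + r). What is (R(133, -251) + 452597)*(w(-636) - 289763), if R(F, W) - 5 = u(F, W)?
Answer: -32497765460923/160 ≈ -2.0311e+11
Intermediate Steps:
R(F, W) = 5 + 1/(27 + F)
w(E) = 250*E (w(E) = (252 - 127)*(E + E) = 125*(2*E) = 250*E)
(R(133, -251) + 452597)*(w(-636) - 289763) = ((136 + 5*133)/(27 + 133) + 452597)*(250*(-636) - 289763) = ((136 + 665)/160 + 452597)*(-159000 - 289763) = ((1/160)*801 + 452597)*(-448763) = (801/160 + 452597)*(-448763) = (72416321/160)*(-448763) = -32497765460923/160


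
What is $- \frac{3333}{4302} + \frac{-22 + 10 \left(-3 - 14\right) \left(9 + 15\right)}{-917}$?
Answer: $\frac{694783}{187854} \approx 3.6985$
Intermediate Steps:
$- \frac{3333}{4302} + \frac{-22 + 10 \left(-3 - 14\right) \left(9 + 15\right)}{-917} = \left(-3333\right) \frac{1}{4302} + \left(-22 + 10 \left(\left(-17\right) 24\right)\right) \left(- \frac{1}{917}\right) = - \frac{1111}{1434} + \left(-22 + 10 \left(-408\right)\right) \left(- \frac{1}{917}\right) = - \frac{1111}{1434} + \left(-22 - 4080\right) \left(- \frac{1}{917}\right) = - \frac{1111}{1434} - - \frac{586}{131} = - \frac{1111}{1434} + \frac{586}{131} = \frac{694783}{187854}$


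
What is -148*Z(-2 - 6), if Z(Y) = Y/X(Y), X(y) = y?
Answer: -148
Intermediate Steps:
Z(Y) = 1 (Z(Y) = Y/Y = 1)
-148*Z(-2 - 6) = -148*1 = -148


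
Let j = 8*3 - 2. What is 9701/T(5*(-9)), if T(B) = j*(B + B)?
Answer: -9701/1980 ≈ -4.8995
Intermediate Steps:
j = 22 (j = 24 - 2 = 22)
T(B) = 44*B (T(B) = 22*(B + B) = 22*(2*B) = 44*B)
9701/T(5*(-9)) = 9701/((44*(5*(-9)))) = 9701/((44*(-45))) = 9701/(-1980) = 9701*(-1/1980) = -9701/1980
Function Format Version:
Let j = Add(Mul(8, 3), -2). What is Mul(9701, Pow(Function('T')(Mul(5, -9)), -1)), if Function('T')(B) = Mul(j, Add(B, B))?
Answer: Rational(-9701, 1980) ≈ -4.8995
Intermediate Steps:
j = 22 (j = Add(24, -2) = 22)
Function('T')(B) = Mul(44, B) (Function('T')(B) = Mul(22, Add(B, B)) = Mul(22, Mul(2, B)) = Mul(44, B))
Mul(9701, Pow(Function('T')(Mul(5, -9)), -1)) = Mul(9701, Pow(Mul(44, Mul(5, -9)), -1)) = Mul(9701, Pow(Mul(44, -45), -1)) = Mul(9701, Pow(-1980, -1)) = Mul(9701, Rational(-1, 1980)) = Rational(-9701, 1980)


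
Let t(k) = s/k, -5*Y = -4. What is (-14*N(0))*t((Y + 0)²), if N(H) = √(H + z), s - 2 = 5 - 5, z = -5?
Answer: -175*I*√5/4 ≈ -97.828*I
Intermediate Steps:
Y = ⅘ (Y = -⅕*(-4) = ⅘ ≈ 0.80000)
s = 2 (s = 2 + (5 - 5) = 2 + 0 = 2)
t(k) = 2/k
N(H) = √(-5 + H) (N(H) = √(H - 5) = √(-5 + H))
(-14*N(0))*t((Y + 0)²) = (-14*√(-5 + 0))*(2/((⅘ + 0)²)) = (-14*I*√5)*(2/((⅘)²)) = (-14*I*√5)*(2/(16/25)) = (-14*I*√5)*(2*(25/16)) = -14*I*√5*(25/8) = -175*I*√5/4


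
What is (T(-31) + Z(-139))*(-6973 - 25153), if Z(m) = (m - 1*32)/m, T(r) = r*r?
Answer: -4296852500/139 ≈ -3.0913e+7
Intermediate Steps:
T(r) = r**2
Z(m) = (-32 + m)/m (Z(m) = (m - 32)/m = (-32 + m)/m)
(T(-31) + Z(-139))*(-6973 - 25153) = ((-31)**2 + (-32 - 139)/(-139))*(-6973 - 25153) = (961 - 1/139*(-171))*(-32126) = (961 + 171/139)*(-32126) = (133750/139)*(-32126) = -4296852500/139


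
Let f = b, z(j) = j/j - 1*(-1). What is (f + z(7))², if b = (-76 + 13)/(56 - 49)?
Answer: 49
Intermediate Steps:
b = -9 (b = -63/7 = -63*⅐ = -9)
z(j) = 2 (z(j) = 1 + 1 = 2)
f = -9
(f + z(7))² = (-9 + 2)² = (-7)² = 49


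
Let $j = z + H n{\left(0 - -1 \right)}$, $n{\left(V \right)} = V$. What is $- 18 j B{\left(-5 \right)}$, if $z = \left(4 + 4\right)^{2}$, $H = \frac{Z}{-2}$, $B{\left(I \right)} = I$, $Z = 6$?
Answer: $5490$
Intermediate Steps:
$H = -3$ ($H = \frac{6}{-2} = 6 \left(- \frac{1}{2}\right) = -3$)
$z = 64$ ($z = 8^{2} = 64$)
$j = 61$ ($j = 64 - 3 \left(0 - -1\right) = 64 - 3 \left(0 + 1\right) = 64 - 3 = 61$)
$- 18 j B{\left(-5 \right)} = \left(-18\right) 61 \left(-5\right) = \left(-1098\right) \left(-5\right) = 5490$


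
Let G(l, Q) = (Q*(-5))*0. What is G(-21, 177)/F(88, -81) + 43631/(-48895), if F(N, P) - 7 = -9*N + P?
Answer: -6233/6985 ≈ -0.89234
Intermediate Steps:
F(N, P) = 7 + P - 9*N (F(N, P) = 7 + (-9*N + P) = 7 + (P - 9*N) = 7 + P - 9*N)
G(l, Q) = 0 (G(l, Q) = -5*Q*0 = 0)
G(-21, 177)/F(88, -81) + 43631/(-48895) = 0/(7 - 81 - 9*88) + 43631/(-48895) = 0/(7 - 81 - 792) + 43631*(-1/48895) = 0/(-866) - 6233/6985 = 0*(-1/866) - 6233/6985 = 0 - 6233/6985 = -6233/6985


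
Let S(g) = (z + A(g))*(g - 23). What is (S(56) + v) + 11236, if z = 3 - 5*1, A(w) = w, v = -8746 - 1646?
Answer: 2626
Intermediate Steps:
v = -10392
z = -2 (z = 3 - 5 = -2)
S(g) = (-23 + g)*(-2 + g) (S(g) = (-2 + g)*(g - 23) = (-2 + g)*(-23 + g) = (-23 + g)*(-2 + g))
(S(56) + v) + 11236 = ((46 + 56² - 25*56) - 10392) + 11236 = ((46 + 3136 - 1400) - 10392) + 11236 = (1782 - 10392) + 11236 = -8610 + 11236 = 2626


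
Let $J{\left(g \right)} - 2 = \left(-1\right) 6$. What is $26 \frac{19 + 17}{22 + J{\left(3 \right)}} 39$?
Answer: $2028$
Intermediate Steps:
$J{\left(g \right)} = -4$ ($J{\left(g \right)} = 2 - 6 = -4$)
$26 \frac{19 + 17}{22 + J{\left(3 \right)}} 39 = 26 \frac{19 + 17}{22 - 4} \cdot 39 = 26 \cdot \frac{36}{18} \cdot 39 = 26 \cdot 36 \cdot \frac{1}{18} \cdot 39 = 26 \cdot 2 \cdot 39 = 52 \cdot 39 = 2028$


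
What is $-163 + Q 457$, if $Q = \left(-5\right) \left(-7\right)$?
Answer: $15832$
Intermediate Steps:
$Q = 35$
$-163 + Q 457 = -163 + 35 \cdot 457 = -163 + 15995 = 15832$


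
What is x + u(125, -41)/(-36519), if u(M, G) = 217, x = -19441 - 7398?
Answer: -140019094/5217 ≈ -26839.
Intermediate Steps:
x = -26839
x + u(125, -41)/(-36519) = -26839 + 217/(-36519) = -26839 + 217*(-1/36519) = -26839 - 31/5217 = -140019094/5217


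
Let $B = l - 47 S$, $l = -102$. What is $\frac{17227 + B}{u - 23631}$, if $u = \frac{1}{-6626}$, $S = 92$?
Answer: $- \frac{84819426}{156579007} \approx -0.5417$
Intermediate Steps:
$B = -4426$ ($B = -102 - 4324 = -4426$)
$u = - \frac{1}{6626} \approx -0.00015092$
$\frac{17227 + B}{u - 23631} = \frac{17227 - 4426}{- \frac{1}{6626} - 23631} = \frac{12801}{- \frac{156579007}{6626}} = 12801 \left(- \frac{6626}{156579007}\right) = - \frac{84819426}{156579007}$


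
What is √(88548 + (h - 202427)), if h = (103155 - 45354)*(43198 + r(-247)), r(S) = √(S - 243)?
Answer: √(2496773719 + 404607*I*√10) ≈ 49968.0 + 12.8*I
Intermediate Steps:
r(S) = √(-243 + S)
h = 2496887598 + 404607*I*√10 (h = (103155 - 45354)*(43198 + √(-243 - 247)) = 57801*(43198 + √(-490)) = 57801*(43198 + 7*I*√10) = 2496887598 + 404607*I*√10 ≈ 2.4969e+9 + 1.2795e+6*I)
√(88548 + (h - 202427)) = √(88548 + ((2496887598 + 404607*I*√10) - 202427)) = √(88548 + (2496685171 + 404607*I*√10)) = √(2496773719 + 404607*I*√10)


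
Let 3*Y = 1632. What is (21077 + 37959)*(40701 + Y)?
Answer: 2434939820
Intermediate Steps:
Y = 544 (Y = (⅓)*1632 = 544)
(21077 + 37959)*(40701 + Y) = (21077 + 37959)*(40701 + 544) = 59036*41245 = 2434939820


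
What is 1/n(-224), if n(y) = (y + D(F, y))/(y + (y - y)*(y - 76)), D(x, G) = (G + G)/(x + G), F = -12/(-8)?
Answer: 445/441 ≈ 1.0091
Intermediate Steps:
F = 3/2 (F = -12*(-⅛) = 3/2 ≈ 1.5000)
D(x, G) = 2*G/(G + x) (D(x, G) = (2*G)/(G + x) = 2*G/(G + x))
n(y) = (y + 2*y/(3/2 + y))/y (n(y) = (y + 2*y/(y + 3/2))/(y + (y - y)*(y - 76)) = (y + 2*y/(3/2 + y))/(y + 0*(-76 + y)) = (y + 2*y/(3/2 + y))/(y + 0) = (y + 2*y/(3/2 + y))/y)
1/n(-224) = 1/((7 + 2*(-224))/(3 + 2*(-224))) = 1/((7 - 448)/(3 - 448)) = 1/(-441/(-445)) = 1/(-1/445*(-441)) = 1/(441/445) = 445/441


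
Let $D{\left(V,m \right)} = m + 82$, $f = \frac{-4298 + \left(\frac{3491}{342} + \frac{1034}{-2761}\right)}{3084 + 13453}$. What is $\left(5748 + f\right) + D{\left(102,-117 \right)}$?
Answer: $\frac{8109630471979}{1419569154} \approx 5712.7$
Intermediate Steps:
$f = - \frac{368104823}{1419569154}$ ($f = \frac{-4298 + \left(3491 \cdot \frac{1}{342} + 1034 \left(- \frac{1}{2761}\right)\right)}{16537} = \left(-4298 + \left(\frac{3491}{342} - \frac{94}{251}\right)\right) \frac{1}{16537} = \left(-4298 + \frac{844093}{85842}\right) \frac{1}{16537} = \left(- \frac{368104823}{85842}\right) \frac{1}{16537} = - \frac{368104823}{1419569154} \approx -0.25931$)
$D{\left(V,m \right)} = 82 + m$
$\left(5748 + f\right) + D{\left(102,-117 \right)} = \left(5748 - \frac{368104823}{1419569154}\right) + \left(82 - 117\right) = \frac{8159315392369}{1419569154} - 35 = \frac{8109630471979}{1419569154}$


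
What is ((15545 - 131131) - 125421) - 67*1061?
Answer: -312094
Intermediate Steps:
((15545 - 131131) - 125421) - 67*1061 = (-115586 - 125421) - 71087 = -241007 - 71087 = -312094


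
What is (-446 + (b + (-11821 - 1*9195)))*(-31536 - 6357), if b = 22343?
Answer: -33383733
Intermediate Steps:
(-446 + (b + (-11821 - 1*9195)))*(-31536 - 6357) = (-446 + (22343 + (-11821 - 1*9195)))*(-31536 - 6357) = (-446 + (22343 + (-11821 - 9195)))*(-37893) = (-446 + (22343 - 21016))*(-37893) = (-446 + 1327)*(-37893) = 881*(-37893) = -33383733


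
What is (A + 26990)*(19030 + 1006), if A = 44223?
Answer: 1426823668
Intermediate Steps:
(A + 26990)*(19030 + 1006) = (44223 + 26990)*(19030 + 1006) = 71213*20036 = 1426823668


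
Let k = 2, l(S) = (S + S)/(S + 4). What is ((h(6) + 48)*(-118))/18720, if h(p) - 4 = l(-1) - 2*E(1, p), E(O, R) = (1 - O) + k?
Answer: -4189/14040 ≈ -0.29836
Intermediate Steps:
l(S) = 2*S/(4 + S) (l(S) = (2*S)/(4 + S) = 2*S/(4 + S))
E(O, R) = 3 - O (E(O, R) = (1 - O) + 2 = 3 - O)
h(p) = -⅔ (h(p) = 4 + (2*(-1)/(4 - 1) - 2*(3 - 1*1)) = 4 + (2*(-1)/3 - 2*(3 - 1)) = 4 + (2*(-1)*(⅓) - 2*2) = 4 + (-⅔ - 4) = 4 - 14/3 = -⅔)
((h(6) + 48)*(-118))/18720 = ((-⅔ + 48)*(-118))/18720 = ((142/3)*(-118))*(1/18720) = -16756/3*1/18720 = -4189/14040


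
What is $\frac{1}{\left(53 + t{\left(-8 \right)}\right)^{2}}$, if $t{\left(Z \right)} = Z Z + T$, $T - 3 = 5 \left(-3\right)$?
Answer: $\frac{1}{11025} \approx 9.0703 \cdot 10^{-5}$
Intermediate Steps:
$T = -12$ ($T = 3 + 5 \left(-3\right) = 3 - 15 = -12$)
$t{\left(Z \right)} = -12 + Z^{2}$ ($t{\left(Z \right)} = Z Z - 12 = Z^{2} - 12 = -12 + Z^{2}$)
$\frac{1}{\left(53 + t{\left(-8 \right)}\right)^{2}} = \frac{1}{\left(53 - \left(12 - \left(-8\right)^{2}\right)\right)^{2}} = \frac{1}{\left(53 + \left(-12 + 64\right)\right)^{2}} = \frac{1}{\left(53 + 52\right)^{2}} = \frac{1}{105^{2}} = \frac{1}{11025}$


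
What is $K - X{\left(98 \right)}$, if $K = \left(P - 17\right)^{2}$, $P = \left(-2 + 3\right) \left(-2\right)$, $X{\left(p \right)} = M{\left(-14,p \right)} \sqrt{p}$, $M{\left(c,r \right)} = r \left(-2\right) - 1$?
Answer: $361 + 1379 \sqrt{2} \approx 2311.2$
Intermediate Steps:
$M{\left(c,r \right)} = -1 - 2 r$ ($M{\left(c,r \right)} = - 2 r - 1 = -1 - 2 r$)
$X{\left(p \right)} = \sqrt{p} \left(-1 - 2 p\right)$ ($X{\left(p \right)} = \left(-1 - 2 p\right) \sqrt{p} = \sqrt{p} \left(-1 - 2 p\right)$)
$P = -2$ ($P = 1 \left(-2\right) = -2$)
$K = 361$ ($K = \left(-2 - 17\right)^{2} = \left(-19\right)^{2} = 361$)
$K - X{\left(98 \right)} = 361 - \sqrt{98} \left(-1 - 196\right) = 361 - 7 \sqrt{2} \left(-1 - 196\right) = 361 - 7 \sqrt{2} \left(-197\right) = 361 - - 1379 \sqrt{2} = 361 + 1379 \sqrt{2}$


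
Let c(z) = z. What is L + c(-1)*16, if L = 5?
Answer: -11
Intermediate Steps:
L + c(-1)*16 = 5 - 1*16 = 5 - 16 = -11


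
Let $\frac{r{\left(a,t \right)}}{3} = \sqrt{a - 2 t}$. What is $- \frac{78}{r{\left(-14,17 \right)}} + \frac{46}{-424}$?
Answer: $- \frac{23}{212} + \frac{13 i \sqrt{3}}{6} \approx -0.10849 + 3.7528 i$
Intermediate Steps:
$r{\left(a,t \right)} = 3 \sqrt{a - 2 t}$
$- \frac{78}{r{\left(-14,17 \right)}} + \frac{46}{-424} = - \frac{78}{3 \sqrt{-14 - 34}} + \frac{46}{-424} = - \frac{78}{3 \sqrt{-14 - 34}} + 46 \left(- \frac{1}{424}\right) = - \frac{78}{3 \sqrt{-48}} - \frac{23}{212} = - \frac{78}{3 \cdot 4 i \sqrt{3}} - \frac{23}{212} = - \frac{78}{12 i \sqrt{3}} - \frac{23}{212} = - 78 \left(- \frac{i \sqrt{3}}{36}\right) - \frac{23}{212} = \frac{13 i \sqrt{3}}{6} - \frac{23}{212} = - \frac{23}{212} + \frac{13 i \sqrt{3}}{6}$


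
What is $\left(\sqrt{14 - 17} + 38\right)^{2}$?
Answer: $\left(38 + i \sqrt{3}\right)^{2} \approx 1441.0 + 131.64 i$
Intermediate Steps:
$\left(\sqrt{14 - 17} + 38\right)^{2} = \left(\sqrt{-3} + 38\right)^{2} = \left(i \sqrt{3} + 38\right)^{2} = \left(38 + i \sqrt{3}\right)^{2}$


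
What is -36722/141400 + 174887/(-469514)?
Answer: -1498946961/2371045700 ≈ -0.63219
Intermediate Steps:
-36722/141400 + 174887/(-469514) = -36722*1/141400 + 174887*(-1/469514) = -2623/10100 - 174887/469514 = -1498946961/2371045700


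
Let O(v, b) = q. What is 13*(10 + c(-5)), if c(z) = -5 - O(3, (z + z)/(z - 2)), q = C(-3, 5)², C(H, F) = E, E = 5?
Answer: -260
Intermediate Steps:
C(H, F) = 5
q = 25 (q = 5² = 25)
O(v, b) = 25
c(z) = -30 (c(z) = -5 - 1*25 = -5 - 25 = -30)
13*(10 + c(-5)) = 13*(10 - 30) = 13*(-20) = -260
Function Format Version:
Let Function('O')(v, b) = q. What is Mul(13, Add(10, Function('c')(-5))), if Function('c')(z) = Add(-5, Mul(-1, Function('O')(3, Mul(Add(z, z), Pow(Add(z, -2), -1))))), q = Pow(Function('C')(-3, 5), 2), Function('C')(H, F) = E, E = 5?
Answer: -260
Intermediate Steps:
Function('C')(H, F) = 5
q = 25 (q = Pow(5, 2) = 25)
Function('O')(v, b) = 25
Function('c')(z) = -30 (Function('c')(z) = Add(-5, Mul(-1, 25)) = Add(-5, -25) = -30)
Mul(13, Add(10, Function('c')(-5))) = Mul(13, Add(10, -30)) = Mul(13, -20) = -260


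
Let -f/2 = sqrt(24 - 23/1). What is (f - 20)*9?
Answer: -198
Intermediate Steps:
f = -2 (f = -2*sqrt(24 - 23/1) = -2*sqrt(24 - 23*1) = -2*sqrt(24 - 23) = -2*sqrt(1) = -2*1 = -2)
(f - 20)*9 = (-2 - 20)*9 = -22*9 = -198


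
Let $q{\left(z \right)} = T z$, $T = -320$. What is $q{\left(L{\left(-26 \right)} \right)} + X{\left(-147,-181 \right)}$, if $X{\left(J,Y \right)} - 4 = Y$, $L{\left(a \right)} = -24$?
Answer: $7503$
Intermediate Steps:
$q{\left(z \right)} = - 320 z$
$X{\left(J,Y \right)} = 4 + Y$
$q{\left(L{\left(-26 \right)} \right)} + X{\left(-147,-181 \right)} = \left(-320\right) \left(-24\right) + \left(4 - 181\right) = 7680 - 177 = 7503$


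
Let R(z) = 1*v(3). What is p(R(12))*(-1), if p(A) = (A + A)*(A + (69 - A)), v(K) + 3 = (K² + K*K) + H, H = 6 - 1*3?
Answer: -2484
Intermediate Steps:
H = 3 (H = 6 - 3 = 3)
v(K) = 2*K² (v(K) = -3 + ((K² + K*K) + 3) = -3 + ((K² + K²) + 3) = -3 + (2*K² + 3) = -3 + (3 + 2*K²) = 2*K²)
R(z) = 18 (R(z) = 1*(2*3²) = 1*(2*9) = 1*18 = 18)
p(A) = 138*A (p(A) = (2*A)*69 = 138*A)
p(R(12))*(-1) = (138*18)*(-1) = 2484*(-1) = -2484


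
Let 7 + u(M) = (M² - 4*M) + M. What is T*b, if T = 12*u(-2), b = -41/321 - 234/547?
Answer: -1170492/58529 ≈ -19.999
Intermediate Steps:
u(M) = -7 + M² - 3*M (u(M) = -7 + ((M² - 4*M) + M) = -7 + (M² - 3*M) = -7 + M² - 3*M)
b = -97541/175587 (b = -41*1/321 - 234*1/547 = -41/321 - 234/547 = -97541/175587 ≈ -0.55551)
T = 36 (T = 12*(-7 + (-2)² - 3*(-2)) = 12*(-7 + 4 + 6) = 12*3 = 36)
T*b = 36*(-97541/175587) = -1170492/58529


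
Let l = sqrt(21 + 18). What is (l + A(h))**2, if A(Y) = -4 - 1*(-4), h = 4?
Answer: 39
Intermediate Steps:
A(Y) = 0 (A(Y) = -4 + 4 = 0)
l = sqrt(39) ≈ 6.2450
(l + A(h))**2 = (sqrt(39) + 0)**2 = (sqrt(39))**2 = 39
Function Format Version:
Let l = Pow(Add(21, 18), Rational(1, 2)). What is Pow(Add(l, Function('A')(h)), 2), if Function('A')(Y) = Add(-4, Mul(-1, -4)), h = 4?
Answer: 39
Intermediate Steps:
Function('A')(Y) = 0 (Function('A')(Y) = Add(-4, 4) = 0)
l = Pow(39, Rational(1, 2)) ≈ 6.2450
Pow(Add(l, Function('A')(h)), 2) = Pow(Add(Pow(39, Rational(1, 2)), 0), 2) = Pow(Pow(39, Rational(1, 2)), 2) = 39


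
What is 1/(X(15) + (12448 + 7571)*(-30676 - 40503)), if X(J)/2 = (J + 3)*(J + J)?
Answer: -1/1424931321 ≈ -7.0179e-10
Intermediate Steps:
X(J) = 4*J*(3 + J) (X(J) = 2*((J + 3)*(J + J)) = 2*((3 + J)*(2*J)) = 2*(2*J*(3 + J)) = 4*J*(3 + J))
1/(X(15) + (12448 + 7571)*(-30676 - 40503)) = 1/(4*15*(3 + 15) + (12448 + 7571)*(-30676 - 40503)) = 1/(4*15*18 + 20019*(-71179)) = 1/(1080 - 1424932401) = 1/(-1424931321) = -1/1424931321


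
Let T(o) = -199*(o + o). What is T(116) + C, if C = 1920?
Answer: -44248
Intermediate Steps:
T(o) = -398*o
T(116) + C = -398*116 + 1920 = -46168 + 1920 = -44248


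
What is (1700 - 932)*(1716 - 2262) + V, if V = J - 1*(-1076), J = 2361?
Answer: -415891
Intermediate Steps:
V = 3437 (V = 2361 - 1*(-1076) = 2361 + 1076 = 3437)
(1700 - 932)*(1716 - 2262) + V = (1700 - 932)*(1716 - 2262) + 3437 = 768*(-546) + 3437 = -419328 + 3437 = -415891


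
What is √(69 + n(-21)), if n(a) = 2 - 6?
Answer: √65 ≈ 8.0623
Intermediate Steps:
n(a) = -4
√(69 + n(-21)) = √(69 - 4) = √65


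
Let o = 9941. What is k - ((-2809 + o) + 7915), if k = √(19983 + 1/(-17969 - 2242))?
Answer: -15047 + 2*√2040686540733/20211 ≈ -14906.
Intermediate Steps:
k = 2*√2040686540733/20211 (k = √(19983 + 1/(-20211)) = √(19983 - 1/20211) = √(403876412/20211) = 2*√2040686540733/20211 ≈ 141.36)
k - ((-2809 + o) + 7915) = 2*√2040686540733/20211 - ((-2809 + 9941) + 7915) = 2*√2040686540733/20211 - (7132 + 7915) = 2*√2040686540733/20211 - 1*15047 = 2*√2040686540733/20211 - 15047 = -15047 + 2*√2040686540733/20211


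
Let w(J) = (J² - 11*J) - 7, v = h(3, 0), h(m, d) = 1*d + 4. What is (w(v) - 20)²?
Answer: 3025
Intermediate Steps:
h(m, d) = 4 + d (h(m, d) = d + 4 = 4 + d)
v = 4 (v = 4 + 0 = 4)
w(J) = -7 + J² - 11*J
(w(v) - 20)² = ((-7 + 4² - 11*4) - 20)² = ((-7 + 16 - 44) - 20)² = (-35 - 20)² = (-55)² = 3025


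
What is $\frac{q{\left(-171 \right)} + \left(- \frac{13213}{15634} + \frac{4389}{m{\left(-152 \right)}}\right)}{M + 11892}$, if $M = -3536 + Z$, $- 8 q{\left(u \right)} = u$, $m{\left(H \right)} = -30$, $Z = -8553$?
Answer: $\frac{39325809}{61597960} \approx 0.63843$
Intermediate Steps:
$q{\left(u \right)} = - \frac{u}{8}$
$M = -12089$ ($M = -3536 - 8553 = -12089$)
$\frac{q{\left(-171 \right)} + \left(- \frac{13213}{15634} + \frac{4389}{m{\left(-152 \right)}}\right)}{M + 11892} = \frac{\left(- \frac{1}{8}\right) \left(-171\right) + \left(- \frac{13213}{15634} + \frac{4389}{-30}\right)}{-12089 + 11892} = \frac{\frac{171}{8} + \left(\left(-13213\right) \frac{1}{15634} + 4389 \left(- \frac{1}{30}\right)\right)}{-197} = \left(\frac{171}{8} - \frac{5751168}{39085}\right) \left(- \frac{1}{197}\right) = \left(- \frac{39325809}{312680}\right) \left(- \frac{1}{197}\right) = \frac{39325809}{61597960}$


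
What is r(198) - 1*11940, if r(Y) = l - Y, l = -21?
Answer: -12159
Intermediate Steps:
r(Y) = -21 - Y
r(198) - 1*11940 = (-21 - 1*198) - 1*11940 = (-21 - 198) - 11940 = -219 - 11940 = -12159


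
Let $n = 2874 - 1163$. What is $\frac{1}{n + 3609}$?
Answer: $\frac{1}{5320} \approx 0.00018797$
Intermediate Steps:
$n = 1711$
$\frac{1}{n + 3609} = \frac{1}{1711 + 3609} = \frac{1}{5320}$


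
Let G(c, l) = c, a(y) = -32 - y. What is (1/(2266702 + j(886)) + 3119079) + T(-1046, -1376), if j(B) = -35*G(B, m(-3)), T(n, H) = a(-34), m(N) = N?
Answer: 6973304439053/2235692 ≈ 3.1191e+6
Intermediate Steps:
T(n, H) = 2 (T(n, H) = -32 - 1*(-34) = -32 + 34 = 2)
j(B) = -35*B
(1/(2266702 + j(886)) + 3119079) + T(-1046, -1376) = (1/(2266702 - 35*886) + 3119079) + 2 = (1/(2266702 - 31010) + 3119079) + 2 = (1/2235692 + 3119079) + 2 = 6973299967669/2235692 + 2 = 6973304439053/2235692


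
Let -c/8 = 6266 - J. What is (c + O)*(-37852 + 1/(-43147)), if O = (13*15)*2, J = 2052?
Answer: 54421498563890/43147 ≈ 1.2613e+9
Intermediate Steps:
O = 390 (O = 195*2 = 390)
c = -33712 (c = -8*(6266 - 1*2052) = -8*(6266 - 2052) = -8*4214 = -33712)
(c + O)*(-37852 + 1/(-43147)) = (-33712 + 390)*(-37852 + 1/(-43147)) = -33322*(-37852 - 1/43147) = -33322*(-1633200245/43147) = 54421498563890/43147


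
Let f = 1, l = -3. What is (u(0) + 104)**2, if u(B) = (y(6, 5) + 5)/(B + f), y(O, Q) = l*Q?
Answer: 8836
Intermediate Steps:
y(O, Q) = -3*Q
u(B) = -10/(1 + B) (u(B) = (-3*5 + 5)/(B + 1) = (-15 + 5)/(1 + B) = -10/(1 + B))
(u(0) + 104)**2 = (-10/(1 + 0) + 104)**2 = (-10/1 + 104)**2 = (-10*1 + 104)**2 = (-10 + 104)**2 = 94**2 = 8836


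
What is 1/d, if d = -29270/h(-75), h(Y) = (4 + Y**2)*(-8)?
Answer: 22516/14635 ≈ 1.5385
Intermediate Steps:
h(Y) = -32 - 8*Y**2
d = 14635/22516 (d = -29270/(-32 - 8*(-75)**2) = -29270/(-32 - 8*5625) = -29270/(-32 - 45000) = -29270/(-45032) = -29270*(-1/45032) = 14635/22516 ≈ 0.64998)
1/d = 1/(14635/22516) = 22516/14635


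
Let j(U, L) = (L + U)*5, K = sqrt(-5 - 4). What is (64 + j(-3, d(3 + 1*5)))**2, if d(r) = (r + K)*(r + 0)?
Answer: 121761 + 88560*I ≈ 1.2176e+5 + 88560.0*I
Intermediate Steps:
K = 3*I (K = sqrt(-9) = 3*I ≈ 3.0*I)
d(r) = r*(r + 3*I) (d(r) = (r + 3*I)*(r + 0) = (r + 3*I)*r = r*(r + 3*I))
j(U, L) = 5*L + 5*U
(64 + j(-3, d(3 + 1*5)))**2 = (64 + (5*((3 + 1*5)*((3 + 1*5) + 3*I)) + 5*(-3)))**2 = (64 + (5*((3 + 5)*((3 + 5) + 3*I)) - 15))**2 = (64 + (5*(8*(8 + 3*I)) - 15))**2 = (64 + (5*(64 + 24*I) - 15))**2 = (64 + ((320 + 120*I) - 15))**2 = (64 + (305 + 120*I))**2 = (369 + 120*I)**2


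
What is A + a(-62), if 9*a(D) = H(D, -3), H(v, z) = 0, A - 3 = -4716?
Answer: -4713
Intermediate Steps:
A = -4713 (A = 3 - 4716 = -4713)
a(D) = 0 (a(D) = (⅑)*0 = 0)
A + a(-62) = -4713 + 0 = -4713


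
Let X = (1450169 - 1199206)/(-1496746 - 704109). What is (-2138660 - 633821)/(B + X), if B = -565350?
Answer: 6101828671255/1244253625213 ≈ 4.9040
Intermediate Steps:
X = -250963/2200855 (X = 250963/(-2200855) = 250963*(-1/2200855) = -250963/2200855 ≈ -0.11403)
(-2138660 - 633821)/(B + X) = (-2138660 - 633821)/(-565350 - 250963/2200855) = -2772481/(-1244253625213/2200855) = -2772481*(-2200855/1244253625213) = 6101828671255/1244253625213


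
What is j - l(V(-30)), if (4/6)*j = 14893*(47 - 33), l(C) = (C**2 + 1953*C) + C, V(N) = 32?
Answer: 249201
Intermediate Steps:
l(C) = C**2 + 1954*C
j = 312753 (j = 3*(14893*(47 - 33))/2 = 3*(14893*14)/2 = (3/2)*208502 = 312753)
j - l(V(-30)) = 312753 - 32*(1954 + 32) = 312753 - 32*1986 = 312753 - 1*63552 = 312753 - 63552 = 249201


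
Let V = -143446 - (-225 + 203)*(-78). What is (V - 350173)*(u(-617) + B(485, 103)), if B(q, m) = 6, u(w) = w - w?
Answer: -2972010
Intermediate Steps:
u(w) = 0
V = -145162 (V = -143446 - (-22)*(-78) = -143446 - 1*1716 = -143446 - 1716 = -145162)
(V - 350173)*(u(-617) + B(485, 103)) = (-145162 - 350173)*(0 + 6) = -495335*6 = -2972010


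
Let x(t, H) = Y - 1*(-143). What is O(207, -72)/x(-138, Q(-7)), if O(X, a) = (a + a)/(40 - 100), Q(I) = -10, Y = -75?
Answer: 3/85 ≈ 0.035294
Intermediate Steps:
O(X, a) = -a/30 (O(X, a) = (2*a)/(-60) = (2*a)*(-1/60) = -a/30)
x(t, H) = 68 (x(t, H) = -75 - 1*(-143) = -75 + 143 = 68)
O(207, -72)/x(-138, Q(-7)) = -1/30*(-72)/68 = (12/5)*(1/68) = 3/85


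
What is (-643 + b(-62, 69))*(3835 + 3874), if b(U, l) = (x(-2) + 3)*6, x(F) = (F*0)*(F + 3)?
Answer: -4818125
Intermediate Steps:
x(F) = 0 (x(F) = 0*(3 + F) = 0)
b(U, l) = 18 (b(U, l) = (0 + 3)*6 = 3*6 = 18)
(-643 + b(-62, 69))*(3835 + 3874) = (-643 + 18)*(3835 + 3874) = -625*7709 = -4818125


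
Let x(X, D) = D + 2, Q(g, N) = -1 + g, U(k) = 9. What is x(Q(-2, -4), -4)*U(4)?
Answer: -18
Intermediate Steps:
x(X, D) = 2 + D
x(Q(-2, -4), -4)*U(4) = (2 - 4)*9 = -2*9 = -18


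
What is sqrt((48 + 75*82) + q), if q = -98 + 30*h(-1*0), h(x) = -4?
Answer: 2*sqrt(1495) ≈ 77.330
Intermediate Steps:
q = -218 (q = -98 + 30*(-4) = -98 - 120 = -218)
sqrt((48 + 75*82) + q) = sqrt((48 + 75*82) - 218) = sqrt((48 + 6150) - 218) = sqrt(6198 - 218) = sqrt(5980) = 2*sqrt(1495)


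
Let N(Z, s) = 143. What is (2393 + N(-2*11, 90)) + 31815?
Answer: 34351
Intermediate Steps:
(2393 + N(-2*11, 90)) + 31815 = (2393 + 143) + 31815 = 2536 + 31815 = 34351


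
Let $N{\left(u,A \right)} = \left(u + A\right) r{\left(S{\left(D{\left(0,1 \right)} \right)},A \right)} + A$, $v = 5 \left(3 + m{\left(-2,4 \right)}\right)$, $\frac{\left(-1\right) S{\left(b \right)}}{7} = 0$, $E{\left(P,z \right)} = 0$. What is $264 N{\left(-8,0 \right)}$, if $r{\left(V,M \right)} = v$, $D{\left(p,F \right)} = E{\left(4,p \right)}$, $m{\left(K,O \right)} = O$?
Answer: $-73920$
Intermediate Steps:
$D{\left(p,F \right)} = 0$
$S{\left(b \right)} = 0$ ($S{\left(b \right)} = \left(-7\right) 0 = 0$)
$v = 35$ ($v = 5 \left(3 + 4\right) = 5 \cdot 7 = 35$)
$r{\left(V,M \right)} = 35$
$N{\left(u,A \right)} = 35 u + 36 A$ ($N{\left(u,A \right)} = \left(u + A\right) 35 + A = \left(A + u\right) 35 + A = \left(35 A + 35 u\right) + A = 35 u + 36 A$)
$264 N{\left(-8,0 \right)} = 264 \left(35 \left(-8\right) + 36 \cdot 0\right) = 264 \left(-280 + 0\right) = 264 \left(-280\right) = -73920$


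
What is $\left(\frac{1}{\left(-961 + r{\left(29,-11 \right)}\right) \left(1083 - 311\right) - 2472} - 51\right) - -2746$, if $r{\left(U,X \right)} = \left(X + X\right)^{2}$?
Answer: $\frac{999079619}{370716} \approx 2695.0$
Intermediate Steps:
$r{\left(U,X \right)} = 4 X^{2}$ ($r{\left(U,X \right)} = \left(2 X\right)^{2} = 4 X^{2}$)
$\left(\frac{1}{\left(-961 + r{\left(29,-11 \right)}\right) \left(1083 - 311\right) - 2472} - 51\right) - -2746 = \left(\frac{1}{\left(-961 + 4 \left(-11\right)^{2}\right) \left(1083 - 311\right) - 2472} - 51\right) - -2746 = \left(\frac{1}{\left(-961 + 4 \cdot 121\right) 772 - 2472} - 51\right) + 2746 = \left(\frac{1}{\left(-961 + 484\right) 772 - 2472} - 51\right) + 2746 = \left(\frac{1}{\left(-477\right) 772 - 2472} - 51\right) + 2746 = \left(\frac{1}{-368244 - 2472} - 51\right) + 2746 = \left(\frac{1}{-370716} - 51\right) + 2746 = \left(- \frac{1}{370716} - 51\right) + 2746 = - \frac{18906517}{370716} + 2746 = \frac{999079619}{370716}$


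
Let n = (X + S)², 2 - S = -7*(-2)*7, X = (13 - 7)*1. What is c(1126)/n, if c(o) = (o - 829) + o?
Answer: 1423/8100 ≈ 0.17568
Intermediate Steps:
X = 6 (X = 6*1 = 6)
S = -96 (S = 2 - (-7*(-2))*7 = 2 - 14*7 = 2 - 1*98 = 2 - 98 = -96)
c(o) = -829 + 2*o (c(o) = (-829 + o) + o = -829 + 2*o)
n = 8100 (n = (6 - 96)² = (-90)² = 8100)
c(1126)/n = (-829 + 2*1126)/8100 = (-829 + 2252)*(1/8100) = 1423*(1/8100) = 1423/8100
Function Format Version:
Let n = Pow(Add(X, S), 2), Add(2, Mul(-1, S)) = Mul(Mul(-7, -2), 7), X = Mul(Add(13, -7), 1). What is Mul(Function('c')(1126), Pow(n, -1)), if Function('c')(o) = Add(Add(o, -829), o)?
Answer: Rational(1423, 8100) ≈ 0.17568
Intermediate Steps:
X = 6 (X = Mul(6, 1) = 6)
S = -96 (S = Add(2, Mul(-1, Mul(Mul(-7, -2), 7))) = Add(2, Mul(-1, Mul(14, 7))) = Add(2, Mul(-1, 98)) = Add(2, -98) = -96)
Function('c')(o) = Add(-829, Mul(2, o)) (Function('c')(o) = Add(Add(-829, o), o) = Add(-829, Mul(2, o)))
n = 8100 (n = Pow(Add(6, -96), 2) = Pow(-90, 2) = 8100)
Mul(Function('c')(1126), Pow(n, -1)) = Mul(Add(-829, Mul(2, 1126)), Pow(8100, -1)) = Mul(Add(-829, 2252), Rational(1, 8100)) = Mul(1423, Rational(1, 8100)) = Rational(1423, 8100)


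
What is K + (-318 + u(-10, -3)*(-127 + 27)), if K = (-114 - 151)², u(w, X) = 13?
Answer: 68607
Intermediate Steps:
K = 70225 (K = (-265)² = 70225)
K + (-318 + u(-10, -3)*(-127 + 27)) = 70225 + (-318 + 13*(-127 + 27)) = 70225 + (-318 + 13*(-100)) = 70225 + (-318 - 1300) = 70225 - 1618 = 68607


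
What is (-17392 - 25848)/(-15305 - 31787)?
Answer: 10810/11773 ≈ 0.91820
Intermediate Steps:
(-17392 - 25848)/(-15305 - 31787) = -43240/(-47092) = -43240*(-1/47092) = 10810/11773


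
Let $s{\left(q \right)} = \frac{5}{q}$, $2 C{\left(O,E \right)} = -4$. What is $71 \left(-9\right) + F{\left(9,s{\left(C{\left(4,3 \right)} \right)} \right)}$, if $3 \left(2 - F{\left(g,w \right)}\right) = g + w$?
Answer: $- \frac{3835}{6} \approx -639.17$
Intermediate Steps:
$C{\left(O,E \right)} = -2$ ($C{\left(O,E \right)} = \frac{1}{2} \left(-4\right) = -2$)
$F{\left(g,w \right)} = 2 - \frac{g}{3} - \frac{w}{3}$ ($F{\left(g,w \right)} = 2 - \frac{g + w}{3} = 2 - \left(\frac{g}{3} + \frac{w}{3}\right) = 2 - \frac{g}{3} - \frac{w}{3}$)
$71 \left(-9\right) + F{\left(9,s{\left(C{\left(4,3 \right)} \right)} \right)} = 71 \left(-9\right) - \left(1 + \frac{1}{3} \cdot 5 \frac{1}{-2}\right) = -639 - \left(1 + \frac{1}{3} \cdot 5 \left(- \frac{1}{2}\right)\right) = -639 - \frac{1}{6} = - \frac{3835}{6}$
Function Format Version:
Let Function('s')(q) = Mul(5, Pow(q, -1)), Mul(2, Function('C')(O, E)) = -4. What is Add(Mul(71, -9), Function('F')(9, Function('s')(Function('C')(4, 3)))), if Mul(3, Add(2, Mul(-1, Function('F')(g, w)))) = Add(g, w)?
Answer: Rational(-3835, 6) ≈ -639.17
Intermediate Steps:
Function('C')(O, E) = -2 (Function('C')(O, E) = Mul(Rational(1, 2), -4) = -2)
Function('F')(g, w) = Add(2, Mul(Rational(-1, 3), g), Mul(Rational(-1, 3), w)) (Function('F')(g, w) = Add(2, Mul(Rational(-1, 3), Add(g, w))) = Add(2, Add(Mul(Rational(-1, 3), g), Mul(Rational(-1, 3), w))) = Add(2, Mul(Rational(-1, 3), g), Mul(Rational(-1, 3), w)))
Add(Mul(71, -9), Function('F')(9, Function('s')(Function('C')(4, 3)))) = Add(Mul(71, -9), Add(2, Mul(Rational(-1, 3), 9), Mul(Rational(-1, 3), Mul(5, Pow(-2, -1))))) = Add(-639, Add(2, -3, Mul(Rational(-1, 3), Mul(5, Rational(-1, 2))))) = Add(-639, Add(2, -3, Mul(Rational(-1, 3), Rational(-5, 2)))) = Add(-639, Add(2, -3, Rational(5, 6))) = Add(-639, Rational(-1, 6)) = Rational(-3835, 6)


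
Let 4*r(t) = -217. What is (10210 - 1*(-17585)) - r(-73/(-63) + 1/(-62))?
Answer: 111397/4 ≈ 27849.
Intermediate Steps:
r(t) = -217/4 (r(t) = (1/4)*(-217) = -217/4)
(10210 - 1*(-17585)) - r(-73/(-63) + 1/(-62)) = (10210 - 1*(-17585)) - 1*(-217/4) = (10210 + 17585) + 217/4 = 27795 + 217/4 = 111397/4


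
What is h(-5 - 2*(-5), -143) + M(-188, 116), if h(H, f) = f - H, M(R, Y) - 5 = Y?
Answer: -27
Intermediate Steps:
M(R, Y) = 5 + Y
h(-5 - 2*(-5), -143) + M(-188, 116) = (-143 - (-5 - 2*(-5))) + (5 + 116) = (-143 - (-5 + 10)) + 121 = (-143 - 1*5) + 121 = (-143 - 5) + 121 = -148 + 121 = -27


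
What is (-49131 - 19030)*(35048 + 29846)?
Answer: -4423239934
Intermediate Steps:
(-49131 - 19030)*(35048 + 29846) = -68161*64894 = -4423239934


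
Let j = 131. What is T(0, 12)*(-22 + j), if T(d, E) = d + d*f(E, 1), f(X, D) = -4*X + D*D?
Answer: 0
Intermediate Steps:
f(X, D) = D² - 4*X (f(X, D) = -4*X + D² = D² - 4*X)
T(d, E) = d + d*(1 - 4*E) (T(d, E) = d + d*(1² - 4*E) = d + d*(1 - 4*E))
T(0, 12)*(-22 + j) = (2*0*(1 - 2*12))*(-22 + 131) = (2*0*(1 - 24))*109 = (2*0*(-23))*109 = 0*109 = 0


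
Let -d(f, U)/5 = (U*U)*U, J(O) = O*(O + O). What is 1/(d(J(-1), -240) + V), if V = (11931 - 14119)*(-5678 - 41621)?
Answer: 1/172610212 ≈ 5.7934e-9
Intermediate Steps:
V = 103490212 (V = -2188*(-47299) = 103490212)
J(O) = 2*O² (J(O) = O*(2*O) = 2*O²)
d(f, U) = -5*U³ (d(f, U) = -5*U*U*U = -5*U²*U = -5*U³)
1/(d(J(-1), -240) + V) = 1/(-5*(-240)³ + 103490212) = 1/(-5*(-13824000) + 103490212) = 1/(69120000 + 103490212) = 1/172610212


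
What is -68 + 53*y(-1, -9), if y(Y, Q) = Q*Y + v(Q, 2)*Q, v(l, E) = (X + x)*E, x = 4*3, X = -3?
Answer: -8177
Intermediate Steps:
x = 12
v(l, E) = 9*E (v(l, E) = (-3 + 12)*E = 9*E)
y(Y, Q) = 18*Q + Q*Y (y(Y, Q) = Q*Y + (9*2)*Q = Q*Y + 18*Q = 18*Q + Q*Y)
-68 + 53*y(-1, -9) = -68 + 53*(-9*(18 - 1)) = -68 + 53*(-9*17) = -68 + 53*(-153) = -68 - 8109 = -8177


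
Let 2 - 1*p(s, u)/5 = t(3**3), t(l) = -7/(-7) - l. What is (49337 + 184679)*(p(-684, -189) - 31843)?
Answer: -7419009248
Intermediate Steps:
t(l) = 1 - l (t(l) = -7*(-1/7) - l = 1 - l)
p(s, u) = 140 (p(s, u) = 10 - 5*(1 - 1*3**3) = 10 - 5*(1 - 1*27) = 10 - 5*(1 - 27) = 10 - 5*(-26) = 10 + 130 = 140)
(49337 + 184679)*(p(-684, -189) - 31843) = (49337 + 184679)*(140 - 31843) = 234016*(-31703) = -7419009248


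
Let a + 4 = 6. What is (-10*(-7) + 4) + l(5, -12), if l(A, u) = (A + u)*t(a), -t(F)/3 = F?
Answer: 116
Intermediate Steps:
a = 2 (a = -4 + 6 = 2)
t(F) = -3*F
l(A, u) = -6*A - 6*u (l(A, u) = (A + u)*(-3*2) = (A + u)*(-6) = -6*A - 6*u)
(-10*(-7) + 4) + l(5, -12) = (-10*(-7) + 4) + (-6*5 - 6*(-12)) = (70 + 4) + (-30 + 72) = 74 + 42 = 116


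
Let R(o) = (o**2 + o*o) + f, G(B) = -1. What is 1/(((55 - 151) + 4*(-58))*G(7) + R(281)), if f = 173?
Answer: 1/158423 ≈ 6.3122e-6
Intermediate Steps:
R(o) = 173 + 2*o**2 (R(o) = (o**2 + o*o) + 173 = (o**2 + o**2) + 173 = 2*o**2 + 173 = 173 + 2*o**2)
1/(((55 - 151) + 4*(-58))*G(7) + R(281)) = 1/(((55 - 151) + 4*(-58))*(-1) + (173 + 2*281**2)) = 1/((-96 - 232)*(-1) + (173 + 2*78961)) = 1/(-328*(-1) + (173 + 157922)) = 1/(328 + 158095) = 1/158423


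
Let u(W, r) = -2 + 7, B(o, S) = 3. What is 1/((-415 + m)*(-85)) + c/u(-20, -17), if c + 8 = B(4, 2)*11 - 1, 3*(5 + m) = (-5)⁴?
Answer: 259083/53975 ≈ 4.8001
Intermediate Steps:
u(W, r) = 5
m = 610/3 (m = -5 + (⅓)*(-5)⁴ = -5 + (⅓)*625 = -5 + 625/3 = 610/3 ≈ 203.33)
c = 24 (c = -8 + (3*11 - 1) = -8 + (33 - 1) = -8 + 32 = 24)
1/((-415 + m)*(-85)) + c/u(-20, -17) = 1/((-415 + 610/3)*(-85)) + 24/5 = -1/85/(-635/3) + 24*(⅕) = -3/635*(-1/85) + 24/5 = 3/53975 + 24/5 = 259083/53975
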